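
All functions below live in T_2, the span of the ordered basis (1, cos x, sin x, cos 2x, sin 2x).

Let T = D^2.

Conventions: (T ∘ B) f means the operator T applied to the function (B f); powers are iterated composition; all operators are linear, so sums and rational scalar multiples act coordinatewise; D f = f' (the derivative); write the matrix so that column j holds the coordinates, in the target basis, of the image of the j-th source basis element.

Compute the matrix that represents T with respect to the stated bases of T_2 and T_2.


the matrix is [[0, 0, 0, 0, 0]; [0, -1, 0, 0, 0]; [0, 0, -1, 0, 0]; [0, 0, 0, -4, 0]; [0, 0, 0, 0, -4]] (rows listed top to bottom)

image of 1: 0
image of cos x: -cos x
image of sin x: -sin x
image of cos 2x: -4cos 2x
image of sin 2x: -4sin 2x
each image's coordinates form column j of the matrix


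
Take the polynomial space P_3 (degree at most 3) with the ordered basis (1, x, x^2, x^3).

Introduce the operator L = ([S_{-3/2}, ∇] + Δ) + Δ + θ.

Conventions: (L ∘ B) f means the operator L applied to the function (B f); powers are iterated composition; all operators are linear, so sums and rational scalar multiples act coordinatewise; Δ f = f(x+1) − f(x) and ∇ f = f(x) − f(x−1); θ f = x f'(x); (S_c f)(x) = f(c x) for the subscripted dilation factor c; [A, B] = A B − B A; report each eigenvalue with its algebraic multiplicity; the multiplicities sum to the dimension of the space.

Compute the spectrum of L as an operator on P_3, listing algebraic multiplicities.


λ = 0 (multiplicity 1), λ = 1 (multiplicity 1), λ = 2 (multiplicity 1), λ = 3 (multiplicity 1)

image of 1: 0
image of x: x + 9/2
image of x^2: 2x^2 - (7/2)x + 13/4
image of x^3: 3x^3 + (183/8)x^2 + (3/8)x + 51/8
the matrix is upper triangular; its diagonal is (0, 1, 2, 3)
for a triangular matrix the eigenvalues are the diagonal entries, with algebraic multiplicity their repetition count


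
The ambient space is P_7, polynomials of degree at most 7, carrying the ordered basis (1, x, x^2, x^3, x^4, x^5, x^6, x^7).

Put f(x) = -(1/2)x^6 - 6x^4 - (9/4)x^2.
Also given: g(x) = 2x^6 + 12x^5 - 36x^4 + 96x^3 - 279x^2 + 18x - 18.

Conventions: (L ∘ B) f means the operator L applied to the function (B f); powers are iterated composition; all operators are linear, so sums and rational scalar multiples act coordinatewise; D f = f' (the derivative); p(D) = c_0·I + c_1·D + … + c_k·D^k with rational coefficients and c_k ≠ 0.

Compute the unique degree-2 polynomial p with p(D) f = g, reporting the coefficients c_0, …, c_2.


D^0 f = -(1/2)x^6 - 6x^4 - (9/4)x^2
D^1 f = -3x^5 - 24x^3 - (9/2)x
D^2 f = -15x^4 - 72x^2 - 9/2
matching coefficients of g against c_0 f + c_1 Df + … from the top degree down determines the c_i
solution: c_0 = -4, c_1 = -4, c_2 = 4

c_0 = -4, c_1 = -4, c_2 = 4


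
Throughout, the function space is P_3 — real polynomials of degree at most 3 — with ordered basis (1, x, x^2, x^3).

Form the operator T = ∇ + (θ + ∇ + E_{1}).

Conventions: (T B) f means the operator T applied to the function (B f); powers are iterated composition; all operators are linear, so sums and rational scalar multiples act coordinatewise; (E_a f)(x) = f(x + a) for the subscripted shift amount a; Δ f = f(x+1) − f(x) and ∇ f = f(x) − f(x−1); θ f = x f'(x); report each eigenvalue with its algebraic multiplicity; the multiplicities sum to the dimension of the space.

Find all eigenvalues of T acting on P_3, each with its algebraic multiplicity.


image of 1: 1
image of x: 2x + 3
image of x^2: 3x^2 + 6x - 1
image of x^3: 4x^3 + 9x^2 - 3x + 3
the matrix is upper triangular; its diagonal is (1, 2, 3, 4)
for a triangular matrix the eigenvalues are the diagonal entries, with algebraic multiplicity their repetition count

λ = 1 (multiplicity 1), λ = 2 (multiplicity 1), λ = 3 (multiplicity 1), λ = 4 (multiplicity 1)


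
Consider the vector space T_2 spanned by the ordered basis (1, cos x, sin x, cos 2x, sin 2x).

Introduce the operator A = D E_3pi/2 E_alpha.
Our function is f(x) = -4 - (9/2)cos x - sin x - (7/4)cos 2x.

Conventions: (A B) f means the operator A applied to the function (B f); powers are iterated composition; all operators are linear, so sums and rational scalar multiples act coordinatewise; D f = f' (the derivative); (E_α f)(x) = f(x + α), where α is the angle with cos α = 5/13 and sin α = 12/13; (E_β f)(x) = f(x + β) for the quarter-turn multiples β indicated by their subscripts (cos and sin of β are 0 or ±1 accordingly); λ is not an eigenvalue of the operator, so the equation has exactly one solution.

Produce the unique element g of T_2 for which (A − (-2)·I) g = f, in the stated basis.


the result is g(x) = -2 - (3/2)cos x - sin x - (7/16)cos 2x - (49/272)sin 2x

write g with unknown coordinates in the stated basis and equate coefficients in (A − (-2)·I) g = f
solving from the highest basis element down gives g = -2 - (3/2)cos x - sin x - (7/16)cos 2x - (49/272)sin 2x
check: A g = -(3/2)cos x + sin x - (7/8)cos 2x + (49/136)sin 2x
so A g − (-2)·g = -4 - (9/2)cos x - sin x - (7/4)cos 2x = f ✓


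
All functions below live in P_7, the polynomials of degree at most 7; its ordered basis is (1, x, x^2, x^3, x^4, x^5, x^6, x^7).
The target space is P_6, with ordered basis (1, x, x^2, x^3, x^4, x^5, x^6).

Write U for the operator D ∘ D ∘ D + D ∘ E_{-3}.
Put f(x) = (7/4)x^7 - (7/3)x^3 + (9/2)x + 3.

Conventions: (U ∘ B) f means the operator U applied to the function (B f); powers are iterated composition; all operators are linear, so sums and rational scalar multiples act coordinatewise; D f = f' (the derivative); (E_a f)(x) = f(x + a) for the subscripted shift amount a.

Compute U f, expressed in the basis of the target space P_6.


D f = (49/4)x^6 - 7x^2 + 9/2
D D f = (147/2)x^5 - 14x
D D D f = (735/2)x^4 - 14
E_{-3} f = (7/4)x^7 - (147/4)x^6 + (1323/4)x^5 - (6615/4)x^4 + (59507/12)x^3 - (35637/4)x^2 + (35487/4)x - 15099/4
D E_{-3} f = (49/4)x^6 - (441/2)x^5 + (6615/4)x^4 - 6615x^3 + (59507/4)x^2 - (35637/2)x + 35487/4
(D ∘ D ∘ D + D ∘ E_{-3}) f = (49/4)x^6 - (441/2)x^5 + (8085/4)x^4 - 6615x^3 + (59507/4)x^2 - (35637/2)x + 35431/4

the image equals g(x) = (49/4)x^6 - (441/2)x^5 + (8085/4)x^4 - 6615x^3 + (59507/4)x^2 - (35637/2)x + 35431/4


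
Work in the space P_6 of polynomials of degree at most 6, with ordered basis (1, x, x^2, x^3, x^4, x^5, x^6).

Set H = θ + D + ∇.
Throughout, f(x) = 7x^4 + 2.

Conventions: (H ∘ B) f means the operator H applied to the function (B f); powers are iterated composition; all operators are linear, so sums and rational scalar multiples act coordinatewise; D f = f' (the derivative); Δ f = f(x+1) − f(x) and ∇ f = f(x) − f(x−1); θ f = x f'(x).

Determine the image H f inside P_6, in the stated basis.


the result is g(x) = 28x^4 + 56x^3 - 42x^2 + 28x - 7

θ f = 28x^4
D f = 28x^3
∇ f = 28x^3 - 42x^2 + 28x - 7
(θ + D + ∇) f = 28x^4 + 56x^3 - 42x^2 + 28x - 7


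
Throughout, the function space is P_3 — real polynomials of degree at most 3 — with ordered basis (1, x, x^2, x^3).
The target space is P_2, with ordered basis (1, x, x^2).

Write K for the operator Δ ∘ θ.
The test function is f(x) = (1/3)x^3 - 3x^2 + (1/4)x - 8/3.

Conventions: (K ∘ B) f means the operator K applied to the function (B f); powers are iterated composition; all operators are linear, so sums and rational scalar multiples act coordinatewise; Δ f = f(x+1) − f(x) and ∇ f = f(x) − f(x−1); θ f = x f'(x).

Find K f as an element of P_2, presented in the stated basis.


the image equals g(x) = 3x^2 - 9x - 19/4

θ f = x^3 - 6x^2 + (1/4)x
Δ θ f = 3x^2 - 9x - 19/4


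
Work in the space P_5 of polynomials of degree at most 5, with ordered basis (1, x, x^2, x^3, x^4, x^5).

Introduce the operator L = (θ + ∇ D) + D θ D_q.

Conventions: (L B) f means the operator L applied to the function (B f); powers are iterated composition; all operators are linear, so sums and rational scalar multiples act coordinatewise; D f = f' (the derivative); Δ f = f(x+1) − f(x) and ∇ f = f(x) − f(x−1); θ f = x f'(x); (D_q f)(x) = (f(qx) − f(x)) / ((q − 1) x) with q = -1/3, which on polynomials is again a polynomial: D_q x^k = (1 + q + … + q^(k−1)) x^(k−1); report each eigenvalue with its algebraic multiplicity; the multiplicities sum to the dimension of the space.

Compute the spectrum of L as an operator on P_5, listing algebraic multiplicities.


image of 1: 0
image of x: x
image of x^2: 2x^2 + 8/3
image of x^3: 3x^3 + (82/9)x - 3
image of x^4: 4x^4 + (56/3)x^2 - 12x + 4
image of x^5: 5x^5 + (2596/81)x^3 - 30x^2 + 20x - 5
the matrix is upper triangular; its diagonal is (0, 1, 2, 3, 4, 5)
for a triangular matrix the eigenvalues are the diagonal entries, with algebraic multiplicity their repetition count

λ = 0 (multiplicity 1), λ = 1 (multiplicity 1), λ = 2 (multiplicity 1), λ = 3 (multiplicity 1), λ = 4 (multiplicity 1), λ = 5 (multiplicity 1)


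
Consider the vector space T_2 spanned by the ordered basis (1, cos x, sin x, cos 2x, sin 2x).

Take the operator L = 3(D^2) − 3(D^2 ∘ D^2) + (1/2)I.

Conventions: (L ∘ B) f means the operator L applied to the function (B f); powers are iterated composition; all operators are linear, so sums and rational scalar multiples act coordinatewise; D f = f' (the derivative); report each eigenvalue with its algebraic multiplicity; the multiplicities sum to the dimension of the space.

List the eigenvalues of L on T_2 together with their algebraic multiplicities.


λ = -119/2 (multiplicity 2), λ = -11/2 (multiplicity 2), λ = 1/2 (multiplicity 1)

image of 1: 1/2
image of cos x: -(11/2)cos x
image of sin x: -(11/2)sin x
image of cos 2x: -(119/2)cos 2x
image of sin 2x: -(119/2)sin 2x
the matrix is diagonal; its diagonal is (1/2, -11/2, -11/2, -119/2, -119/2)
for a triangular matrix the eigenvalues are the diagonal entries, with algebraic multiplicity their repetition count


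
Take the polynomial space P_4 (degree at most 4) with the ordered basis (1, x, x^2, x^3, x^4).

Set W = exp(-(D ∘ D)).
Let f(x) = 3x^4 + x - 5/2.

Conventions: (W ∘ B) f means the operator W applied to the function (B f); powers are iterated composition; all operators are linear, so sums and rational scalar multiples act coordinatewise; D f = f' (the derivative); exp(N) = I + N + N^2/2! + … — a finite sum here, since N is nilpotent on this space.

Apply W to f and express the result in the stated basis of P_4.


the image equals g(x) = 3x^4 - 36x^2 + x + 67/2

order-1 term: -36x^2
order-2 term: 36
the series for exp(-(D ∘ D)) f terminates at order 2
exp(-(D ∘ D)) f = 3x^4 - 36x^2 + x + 67/2


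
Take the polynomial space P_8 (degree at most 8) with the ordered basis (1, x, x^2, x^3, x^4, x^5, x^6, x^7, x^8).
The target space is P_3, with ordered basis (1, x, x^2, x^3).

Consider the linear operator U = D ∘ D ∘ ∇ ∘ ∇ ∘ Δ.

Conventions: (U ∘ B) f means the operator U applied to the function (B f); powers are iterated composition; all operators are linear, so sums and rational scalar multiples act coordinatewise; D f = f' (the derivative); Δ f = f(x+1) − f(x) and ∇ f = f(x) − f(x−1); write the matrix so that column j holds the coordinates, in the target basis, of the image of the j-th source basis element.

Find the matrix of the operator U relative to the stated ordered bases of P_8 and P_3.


image of 1: 0
image of x: 0
image of x^2: 0
image of x^3: 0
image of x^4: 0
image of x^5: 120
image of x^6: 720x - 360
image of x^7: 2520x^2 - 2520x + 1260
image of x^8: 6720x^3 - 10080x^2 + 10080x - 3360
each image's coordinates form column j of the matrix

the matrix is [[0, 0, 0, 0, 0, 120, -360, 1260, -3360]; [0, 0, 0, 0, 0, 0, 720, -2520, 10080]; [0, 0, 0, 0, 0, 0, 0, 2520, -10080]; [0, 0, 0, 0, 0, 0, 0, 0, 6720]] (rows listed top to bottom)


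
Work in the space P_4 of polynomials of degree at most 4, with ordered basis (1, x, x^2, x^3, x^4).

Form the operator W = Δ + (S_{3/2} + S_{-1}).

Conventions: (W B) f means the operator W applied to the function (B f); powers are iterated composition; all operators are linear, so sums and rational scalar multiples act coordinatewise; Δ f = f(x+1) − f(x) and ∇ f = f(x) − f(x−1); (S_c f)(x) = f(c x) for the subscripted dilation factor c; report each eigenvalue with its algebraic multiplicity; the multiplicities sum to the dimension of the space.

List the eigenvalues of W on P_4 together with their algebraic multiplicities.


image of 1: 2
image of x: (1/2)x + 1
image of x^2: (13/4)x^2 + 2x + 1
image of x^3: (19/8)x^3 + 3x^2 + 3x + 1
image of x^4: (97/16)x^4 + 4x^3 + 6x^2 + 4x + 1
the matrix is upper triangular; its diagonal is (2, 1/2, 13/4, 19/8, 97/16)
for a triangular matrix the eigenvalues are the diagonal entries, with algebraic multiplicity their repetition count

λ = 1/2 (multiplicity 1), λ = 2 (multiplicity 1), λ = 19/8 (multiplicity 1), λ = 13/4 (multiplicity 1), λ = 97/16 (multiplicity 1)


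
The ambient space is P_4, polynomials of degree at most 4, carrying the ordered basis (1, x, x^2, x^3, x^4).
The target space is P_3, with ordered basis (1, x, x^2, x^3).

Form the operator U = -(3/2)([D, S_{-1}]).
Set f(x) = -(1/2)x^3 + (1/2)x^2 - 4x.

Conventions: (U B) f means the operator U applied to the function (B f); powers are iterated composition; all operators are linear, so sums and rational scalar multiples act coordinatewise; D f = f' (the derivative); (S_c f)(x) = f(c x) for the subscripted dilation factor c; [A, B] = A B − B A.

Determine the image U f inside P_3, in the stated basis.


g(x) = -(9/2)x^2 - 3x - 12

S_{-1} f = (1/2)x^3 + (1/2)x^2 + 4x
D S_{-1} f = (3/2)x^2 + x + 4
D f = -(3/2)x^2 + x - 4
S_{-1} D f = -(3/2)x^2 - x - 4
[D, S_{-1}] f = 3x^2 + 2x + 8
(-(3/2)([D, S_{-1}])) f = -(9/2)x^2 - 3x - 12


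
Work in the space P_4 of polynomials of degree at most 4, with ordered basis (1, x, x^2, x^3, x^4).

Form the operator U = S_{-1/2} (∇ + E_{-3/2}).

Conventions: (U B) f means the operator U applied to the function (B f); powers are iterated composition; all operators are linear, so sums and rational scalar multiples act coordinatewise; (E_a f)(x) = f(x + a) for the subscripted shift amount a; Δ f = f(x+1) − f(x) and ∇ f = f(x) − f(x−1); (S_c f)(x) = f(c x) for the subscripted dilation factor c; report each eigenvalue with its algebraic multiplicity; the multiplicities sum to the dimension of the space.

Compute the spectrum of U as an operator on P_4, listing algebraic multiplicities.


image of 1: 1
image of x: -(1/2)x - 1/2
image of x^2: (1/4)x^2 + (1/2)x + 5/4
image of x^3: -(1/8)x^3 - (3/8)x^2 - (15/8)x - 19/8
image of x^4: (1/16)x^4 + (1/4)x^3 + (15/8)x^2 + (19/4)x + 65/16
the matrix is upper triangular; its diagonal is (1, -1/2, 1/4, -1/8, 1/16)
for a triangular matrix the eigenvalues are the diagonal entries, with algebraic multiplicity their repetition count

λ = -1/2 (multiplicity 1), λ = -1/8 (multiplicity 1), λ = 1/16 (multiplicity 1), λ = 1/4 (multiplicity 1), λ = 1 (multiplicity 1)


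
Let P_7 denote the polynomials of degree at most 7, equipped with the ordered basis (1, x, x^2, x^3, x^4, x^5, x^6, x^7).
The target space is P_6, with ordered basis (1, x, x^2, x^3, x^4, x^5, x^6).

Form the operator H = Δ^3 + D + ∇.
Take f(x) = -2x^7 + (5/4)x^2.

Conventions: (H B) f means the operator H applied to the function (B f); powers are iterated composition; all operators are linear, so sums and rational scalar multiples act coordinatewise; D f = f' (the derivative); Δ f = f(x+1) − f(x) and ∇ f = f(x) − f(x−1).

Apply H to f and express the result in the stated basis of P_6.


Δ f = -14x^6 - 42x^5 - 70x^4 - 70x^3 - 42x^2 - (23/2)x - 3/4
Δ Δ f = -84x^5 - 420x^4 - 980x^3 - 1260x^2 - 868x - 499/2
Δ Δ Δ f = -420x^4 - 2520x^3 - 6300x^2 - 7560x - 3612
D f = -14x^6 + (5/2)x
∇ f = -14x^6 + 42x^5 - 70x^4 + 70x^3 - 42x^2 + (33/2)x - 13/4
(Δ^3 + D + ∇) f = -28x^6 + 42x^5 - 490x^4 - 2450x^3 - 6342x^2 - 7541x - 14461/4

g(x) = -28x^6 + 42x^5 - 490x^4 - 2450x^3 - 6342x^2 - 7541x - 14461/4


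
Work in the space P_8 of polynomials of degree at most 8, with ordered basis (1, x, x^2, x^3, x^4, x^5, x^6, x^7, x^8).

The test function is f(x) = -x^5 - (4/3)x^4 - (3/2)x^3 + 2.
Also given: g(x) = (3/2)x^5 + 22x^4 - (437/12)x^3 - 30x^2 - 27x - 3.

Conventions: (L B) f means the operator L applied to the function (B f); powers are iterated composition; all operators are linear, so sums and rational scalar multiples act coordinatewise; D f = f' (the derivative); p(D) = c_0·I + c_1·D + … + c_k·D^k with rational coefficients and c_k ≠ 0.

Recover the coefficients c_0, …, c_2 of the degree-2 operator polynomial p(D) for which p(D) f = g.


D^0 f = -x^5 - (4/3)x^4 - (3/2)x^3 + 2
D^1 f = -5x^4 - (16/3)x^3 - (9/2)x^2
D^2 f = -20x^3 - 16x^2 - 9x
matching coefficients of g against c_0 f + c_1 Df + … from the top degree down determines the c_i
solution: c_0 = -3/2, c_1 = -4, c_2 = 3

c_0 = -3/2, c_1 = -4, c_2 = 3


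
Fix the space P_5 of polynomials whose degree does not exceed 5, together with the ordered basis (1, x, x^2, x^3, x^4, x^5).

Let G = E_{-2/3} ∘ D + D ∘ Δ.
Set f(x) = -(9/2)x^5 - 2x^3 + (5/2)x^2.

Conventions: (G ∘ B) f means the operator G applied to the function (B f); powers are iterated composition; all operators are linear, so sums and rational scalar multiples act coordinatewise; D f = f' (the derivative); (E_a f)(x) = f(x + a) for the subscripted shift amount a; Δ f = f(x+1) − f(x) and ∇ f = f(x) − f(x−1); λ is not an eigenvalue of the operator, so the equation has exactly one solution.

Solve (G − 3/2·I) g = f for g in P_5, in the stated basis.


g(x) = 3x^5 + 10x^4 + (124/3)x^3 + (583/3)x^2 + (12364/27)x + 43886/81

write g with unknown coordinates in the stated basis and equate coefficients in (G − 3/2·I) g = f
solving from the highest basis element down gives g = 3x^5 + 10x^4 + (124/3)x^3 + (583/3)x^2 + (12364/27)x + 43886/81
check: G g = 15x^4 + 60x^3 + 294x^2 + (6182/9)x + 21943/27
so G g − 3/2·g = -(9/2)x^5 - 2x^3 + (5/2)x^2 = f ✓


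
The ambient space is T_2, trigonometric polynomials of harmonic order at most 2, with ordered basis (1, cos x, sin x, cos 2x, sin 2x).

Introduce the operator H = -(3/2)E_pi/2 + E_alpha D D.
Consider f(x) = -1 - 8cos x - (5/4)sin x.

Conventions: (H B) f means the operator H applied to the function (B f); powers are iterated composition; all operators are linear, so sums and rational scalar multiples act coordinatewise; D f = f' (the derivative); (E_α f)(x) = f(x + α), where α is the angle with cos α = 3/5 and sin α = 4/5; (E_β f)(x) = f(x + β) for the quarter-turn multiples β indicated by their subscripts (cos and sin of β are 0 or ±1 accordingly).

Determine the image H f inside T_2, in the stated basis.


E_pi/2 f = -1 - (5/4)cos x + 8sin x
(-(3/2)E_pi/2) f = 3/2 + (15/8)cos x - 12sin x
D f = -(5/4)cos x + 8sin x
D D f = 8cos x + (5/4)sin x
E_alpha D D f = (29/5)cos x - (113/20)sin x
(-(3/2)E_pi/2 + E_alpha D D) f = 3/2 + (307/40)cos x - (353/20)sin x

the image equals g(x) = 3/2 + (307/40)cos x - (353/20)sin x


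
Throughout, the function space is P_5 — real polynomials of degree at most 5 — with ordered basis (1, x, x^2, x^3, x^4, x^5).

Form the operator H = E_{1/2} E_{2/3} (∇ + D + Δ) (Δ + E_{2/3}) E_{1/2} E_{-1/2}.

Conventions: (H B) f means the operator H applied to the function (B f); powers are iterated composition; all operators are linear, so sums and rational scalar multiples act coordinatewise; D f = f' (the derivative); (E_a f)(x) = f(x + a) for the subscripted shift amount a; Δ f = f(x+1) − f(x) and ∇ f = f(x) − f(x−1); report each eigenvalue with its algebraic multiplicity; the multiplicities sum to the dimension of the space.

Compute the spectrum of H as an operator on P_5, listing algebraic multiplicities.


image of 1: 0
image of x: 3
image of x^2: 6x + 17
image of x^3: 9x^2 + 51x + 249/4
image of x^4: 12x^3 + 102x^2 + 249x + 3593/18
image of x^5: 15x^4 + 170x^3 + (1245/2)x^2 + (17965/18)x + 262709/432
the matrix is upper triangular; its diagonal is (0, 0, 0, 0, 0, 0)
for a triangular matrix the eigenvalues are the diagonal entries, with algebraic multiplicity their repetition count

λ = 0 (multiplicity 6)


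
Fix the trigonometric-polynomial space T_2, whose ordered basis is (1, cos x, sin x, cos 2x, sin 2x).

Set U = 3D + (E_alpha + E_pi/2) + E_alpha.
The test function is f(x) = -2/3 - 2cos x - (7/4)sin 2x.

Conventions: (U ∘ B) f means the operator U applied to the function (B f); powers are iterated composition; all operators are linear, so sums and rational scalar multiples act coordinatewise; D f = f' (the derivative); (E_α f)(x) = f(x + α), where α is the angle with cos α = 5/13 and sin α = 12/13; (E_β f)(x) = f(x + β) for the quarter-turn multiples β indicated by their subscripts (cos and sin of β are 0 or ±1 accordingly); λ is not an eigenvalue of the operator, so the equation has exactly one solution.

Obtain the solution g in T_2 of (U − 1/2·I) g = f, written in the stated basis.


write g with unknown coordinates in the stated basis and equate coefficients in (U − 1/2·I) g = f
solving from the highest basis element down gives g = -4/15 - (28/1781)cos x - (608/1781)sin x + (8778/42937)cos 2x + (6881/85874)sin 2x
check: U g = -4/5 - (3576/1781)cos x - (304/1781)sin x + (4389/42937)cos 2x - (146839/85874)sin 2x
so U g − 1/2·g = -2/3 - 2cos x - (7/4)sin 2x = f ✓

the image equals g(x) = -4/15 - (28/1781)cos x - (608/1781)sin x + (8778/42937)cos 2x + (6881/85874)sin 2x


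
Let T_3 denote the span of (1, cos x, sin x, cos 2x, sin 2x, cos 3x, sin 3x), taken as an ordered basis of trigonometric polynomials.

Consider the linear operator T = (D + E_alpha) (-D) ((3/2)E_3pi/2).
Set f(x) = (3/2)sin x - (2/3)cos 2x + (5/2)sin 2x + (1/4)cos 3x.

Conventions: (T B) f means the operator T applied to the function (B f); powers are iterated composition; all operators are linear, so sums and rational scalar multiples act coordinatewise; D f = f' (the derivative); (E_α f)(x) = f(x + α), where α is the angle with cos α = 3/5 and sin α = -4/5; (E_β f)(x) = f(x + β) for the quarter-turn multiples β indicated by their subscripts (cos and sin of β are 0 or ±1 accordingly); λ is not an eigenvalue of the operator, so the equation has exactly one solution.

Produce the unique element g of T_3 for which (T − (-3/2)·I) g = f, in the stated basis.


write g with unknown coordinates in the stated basis and equate coefficients in (T − (-3/2)·I) g = f
solving from the highest basis element down gives g = cos x + 2sin x + (106/111)cos 2x - (349/333)sin 2x - (113/24891)cos 3x + (331/16594)sin 3x
check: T g = -(3/2)cos x - (3/2)sin x - (233/111)cos 2x + (452/111)sin 2x + (8523/33188)cos 3x - (993/33188)sin 3x
so T g − (-3/2)·g = (3/2)sin x - (2/3)cos 2x + (5/2)sin 2x + (1/4)cos 3x = f ✓

the image equals g(x) = cos x + 2sin x + (106/111)cos 2x - (349/333)sin 2x - (113/24891)cos 3x + (331/16594)sin 3x


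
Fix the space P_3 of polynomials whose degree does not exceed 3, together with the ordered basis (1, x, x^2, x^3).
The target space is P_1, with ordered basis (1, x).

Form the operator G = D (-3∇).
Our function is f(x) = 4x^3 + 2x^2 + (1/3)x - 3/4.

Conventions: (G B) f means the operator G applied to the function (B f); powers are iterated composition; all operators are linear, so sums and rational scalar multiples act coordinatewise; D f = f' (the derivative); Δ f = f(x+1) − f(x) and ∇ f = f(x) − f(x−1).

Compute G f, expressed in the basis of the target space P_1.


g(x) = -72x + 24

∇ f = 12x^2 - 8x + 7/3
(-3∇) f = -36x^2 + 24x - 7
D (-3∇) f = -72x + 24


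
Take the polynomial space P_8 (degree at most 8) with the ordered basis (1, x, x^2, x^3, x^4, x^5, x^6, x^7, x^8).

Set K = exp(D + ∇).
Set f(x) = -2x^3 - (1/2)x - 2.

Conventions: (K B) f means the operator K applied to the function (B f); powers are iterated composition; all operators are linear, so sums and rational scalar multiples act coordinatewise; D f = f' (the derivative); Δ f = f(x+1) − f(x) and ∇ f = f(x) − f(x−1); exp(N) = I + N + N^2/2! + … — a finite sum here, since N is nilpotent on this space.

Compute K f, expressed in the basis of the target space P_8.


order-1 term: -12x^2 + 6x - 3
order-2 term: -24x + 12
order-3 term: -16
the series for exp(D + ∇) f terminates at order 3
exp(D + ∇) f = -2x^3 - 12x^2 - (37/2)x - 9

the image equals g(x) = -2x^3 - 12x^2 - (37/2)x - 9


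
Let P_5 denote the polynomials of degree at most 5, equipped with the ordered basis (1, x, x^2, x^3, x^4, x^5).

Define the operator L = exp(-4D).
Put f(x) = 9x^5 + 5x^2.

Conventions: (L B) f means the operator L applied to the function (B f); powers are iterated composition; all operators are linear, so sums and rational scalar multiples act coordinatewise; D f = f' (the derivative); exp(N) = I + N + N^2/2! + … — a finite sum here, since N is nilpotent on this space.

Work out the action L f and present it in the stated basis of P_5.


g(x) = 9x^5 - 180x^4 + 1440x^3 - 5755x^2 + 11480x - 9136

order-1 term: -180x^4 - 40x
order-2 term: 1440x^3 + 80
order-3 term: -5760x^2
order-4 term: 11520x
order-5 term: -9216
the series for exp(-4D) f terminates at order 5
exp(-4D) f = 9x^5 - 180x^4 + 1440x^3 - 5755x^2 + 11480x - 9136


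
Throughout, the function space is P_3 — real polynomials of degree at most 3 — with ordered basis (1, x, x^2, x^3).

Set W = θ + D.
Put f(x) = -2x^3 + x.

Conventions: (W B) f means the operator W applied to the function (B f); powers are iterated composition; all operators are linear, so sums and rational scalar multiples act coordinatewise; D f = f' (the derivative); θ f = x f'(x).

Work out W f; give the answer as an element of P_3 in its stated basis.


θ f = -6x^3 + x
D f = -6x^2 + 1
(θ + D) f = -6x^3 - 6x^2 + x + 1

the result is g(x) = -6x^3 - 6x^2 + x + 1


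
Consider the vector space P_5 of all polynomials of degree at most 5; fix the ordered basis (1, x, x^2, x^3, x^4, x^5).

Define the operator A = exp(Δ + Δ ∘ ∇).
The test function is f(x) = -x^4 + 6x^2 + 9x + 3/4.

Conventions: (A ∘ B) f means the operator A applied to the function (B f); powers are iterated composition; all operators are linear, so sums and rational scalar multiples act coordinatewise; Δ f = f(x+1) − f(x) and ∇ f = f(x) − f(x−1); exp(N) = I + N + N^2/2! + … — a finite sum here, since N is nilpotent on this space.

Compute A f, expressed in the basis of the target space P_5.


the image equals g(x) = -x^4 - 4x^3 - 18x^2 - 23x - 77/4

order-1 term: -4x^3 - 18x^2 + 8x + 24
order-2 term: -6x^2 - 36x - 25
order-3 term: -4x - 18
order-4 term: -1
the series for exp(Δ + Δ ∘ ∇) f terminates at order 4
exp(Δ + Δ ∘ ∇) f = -x^4 - 4x^3 - 18x^2 - 23x - 77/4


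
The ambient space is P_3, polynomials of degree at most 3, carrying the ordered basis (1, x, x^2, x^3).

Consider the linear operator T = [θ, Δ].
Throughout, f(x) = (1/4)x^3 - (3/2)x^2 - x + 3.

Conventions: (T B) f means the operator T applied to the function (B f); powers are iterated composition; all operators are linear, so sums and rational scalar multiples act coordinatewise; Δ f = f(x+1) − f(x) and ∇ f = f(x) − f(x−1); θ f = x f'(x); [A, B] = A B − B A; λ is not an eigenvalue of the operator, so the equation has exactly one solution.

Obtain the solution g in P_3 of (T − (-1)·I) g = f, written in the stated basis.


write g with unknown coordinates in the stated basis and equate coefficients in (T − (-1)·I) g = f
solving from the highest basis element down gives g = (1/4)x^3 - (3/4)x^2 - x + 5/4
check: T g = -(3/4)x^2 + 7/4
so T g − (-1)·g = (1/4)x^3 - (3/2)x^2 - x + 3 = f ✓

g(x) = (1/4)x^3 - (3/4)x^2 - x + 5/4


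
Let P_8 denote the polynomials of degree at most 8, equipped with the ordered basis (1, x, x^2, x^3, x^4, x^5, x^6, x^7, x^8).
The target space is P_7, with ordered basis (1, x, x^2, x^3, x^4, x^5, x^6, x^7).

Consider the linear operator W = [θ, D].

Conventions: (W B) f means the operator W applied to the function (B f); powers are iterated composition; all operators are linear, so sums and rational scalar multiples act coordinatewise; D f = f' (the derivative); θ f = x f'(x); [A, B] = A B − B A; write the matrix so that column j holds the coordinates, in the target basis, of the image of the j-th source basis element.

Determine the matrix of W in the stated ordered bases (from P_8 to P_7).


the matrix is [[0, -1, 0, 0, 0, 0, 0, 0, 0]; [0, 0, -2, 0, 0, 0, 0, 0, 0]; [0, 0, 0, -3, 0, 0, 0, 0, 0]; [0, 0, 0, 0, -4, 0, 0, 0, 0]; [0, 0, 0, 0, 0, -5, 0, 0, 0]; [0, 0, 0, 0, 0, 0, -6, 0, 0]; [0, 0, 0, 0, 0, 0, 0, -7, 0]; [0, 0, 0, 0, 0, 0, 0, 0, -8]] (rows listed top to bottom)

image of 1: 0
image of x: -1
image of x^2: -2x
image of x^3: -3x^2
image of x^4: -4x^3
image of x^5: -5x^4
image of x^6: -6x^5
image of x^7: -7x^6
image of x^8: -8x^7
each image's coordinates form column j of the matrix


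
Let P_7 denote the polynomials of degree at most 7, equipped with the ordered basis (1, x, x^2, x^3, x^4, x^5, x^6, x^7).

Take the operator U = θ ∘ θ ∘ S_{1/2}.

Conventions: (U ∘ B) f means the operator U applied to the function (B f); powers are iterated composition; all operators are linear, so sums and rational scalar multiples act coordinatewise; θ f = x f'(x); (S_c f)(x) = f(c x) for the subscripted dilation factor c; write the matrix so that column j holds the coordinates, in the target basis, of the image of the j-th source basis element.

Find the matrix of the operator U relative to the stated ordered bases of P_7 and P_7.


the matrix is [[0, 0, 0, 0, 0, 0, 0, 0]; [0, 1/2, 0, 0, 0, 0, 0, 0]; [0, 0, 1, 0, 0, 0, 0, 0]; [0, 0, 0, 9/8, 0, 0, 0, 0]; [0, 0, 0, 0, 1, 0, 0, 0]; [0, 0, 0, 0, 0, 25/32, 0, 0]; [0, 0, 0, 0, 0, 0, 9/16, 0]; [0, 0, 0, 0, 0, 0, 0, 49/128]] (rows listed top to bottom)

image of 1: 0
image of x: (1/2)x
image of x^2: x^2
image of x^3: (9/8)x^3
image of x^4: x^4
image of x^5: (25/32)x^5
image of x^6: (9/16)x^6
image of x^7: (49/128)x^7
each image's coordinates form column j of the matrix


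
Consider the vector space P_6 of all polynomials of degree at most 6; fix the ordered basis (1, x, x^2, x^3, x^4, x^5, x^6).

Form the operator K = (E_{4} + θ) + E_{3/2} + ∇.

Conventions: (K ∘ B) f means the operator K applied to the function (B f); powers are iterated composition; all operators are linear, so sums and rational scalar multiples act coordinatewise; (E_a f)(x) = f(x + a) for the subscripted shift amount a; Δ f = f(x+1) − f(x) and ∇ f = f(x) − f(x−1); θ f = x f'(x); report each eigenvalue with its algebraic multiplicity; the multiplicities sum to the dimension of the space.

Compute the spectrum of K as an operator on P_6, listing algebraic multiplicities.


image of 1: 2
image of x: 3x + 13/2
image of x^2: 4x^2 + 13x + 69/4
image of x^3: 5x^3 + (39/2)x^2 + (207/4)x + 547/8
image of x^4: 6x^4 + 26x^3 + (207/2)x^2 + (547/2)x + 4161/16
image of x^5: 7x^5 + (65/2)x^4 + (345/2)x^3 + (2735/4)x^2 + (20805/16)x + 33043/32
image of x^6: 8x^6 + 39x^5 + (1035/4)x^4 + (2735/2)x^3 + (62415/16)x^2 + (99129/16)x + 262809/64
the matrix is upper triangular; its diagonal is (2, 3, 4, 5, 6, 7, 8)
for a triangular matrix the eigenvalues are the diagonal entries, with algebraic multiplicity their repetition count

λ = 2 (multiplicity 1), λ = 3 (multiplicity 1), λ = 4 (multiplicity 1), λ = 5 (multiplicity 1), λ = 6 (multiplicity 1), λ = 7 (multiplicity 1), λ = 8 (multiplicity 1)


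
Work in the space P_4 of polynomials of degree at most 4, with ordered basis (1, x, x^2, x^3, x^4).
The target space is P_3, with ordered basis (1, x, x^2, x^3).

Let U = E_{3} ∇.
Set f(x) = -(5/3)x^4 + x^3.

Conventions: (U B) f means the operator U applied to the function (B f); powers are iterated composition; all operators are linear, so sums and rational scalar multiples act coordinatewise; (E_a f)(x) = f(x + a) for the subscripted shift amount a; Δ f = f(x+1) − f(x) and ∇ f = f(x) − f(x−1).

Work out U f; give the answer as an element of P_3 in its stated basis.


g(x) = -(20/3)x^3 - 47x^2 - (335/3)x - 268/3

∇ f = -(20/3)x^3 + 13x^2 - (29/3)x + 8/3
E_{3} ∇ f = -(20/3)x^3 - 47x^2 - (335/3)x - 268/3


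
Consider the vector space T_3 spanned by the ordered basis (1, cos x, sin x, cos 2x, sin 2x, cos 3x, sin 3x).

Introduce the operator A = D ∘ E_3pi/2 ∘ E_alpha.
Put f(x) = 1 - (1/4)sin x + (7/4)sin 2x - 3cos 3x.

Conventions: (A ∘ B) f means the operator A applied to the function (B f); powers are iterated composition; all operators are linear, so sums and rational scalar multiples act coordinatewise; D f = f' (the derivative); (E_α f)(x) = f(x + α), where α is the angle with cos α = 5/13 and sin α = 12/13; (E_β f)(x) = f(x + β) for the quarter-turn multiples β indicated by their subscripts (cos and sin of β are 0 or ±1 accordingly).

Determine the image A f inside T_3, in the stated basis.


E_alpha f = 1 - (3/13)cos x - (5/52)sin x + (210/169)cos 2x - (833/676)sin 2x + (6105/2197)cos 3x - (2484/2197)sin 3x
E_3pi/2 E_alpha f = 1 + (5/52)cos x - (3/13)sin x - (210/169)cos 2x + (833/676)sin 2x - (2484/2197)cos 3x - (6105/2197)sin 3x
D E_3pi/2 E_alpha f = -(3/13)cos x - (5/52)sin x + (833/338)cos 2x + (420/169)sin 2x - (18315/2197)cos 3x + (7452/2197)sin 3x

g(x) = -(3/13)cos x - (5/52)sin x + (833/338)cos 2x + (420/169)sin 2x - (18315/2197)cos 3x + (7452/2197)sin 3x


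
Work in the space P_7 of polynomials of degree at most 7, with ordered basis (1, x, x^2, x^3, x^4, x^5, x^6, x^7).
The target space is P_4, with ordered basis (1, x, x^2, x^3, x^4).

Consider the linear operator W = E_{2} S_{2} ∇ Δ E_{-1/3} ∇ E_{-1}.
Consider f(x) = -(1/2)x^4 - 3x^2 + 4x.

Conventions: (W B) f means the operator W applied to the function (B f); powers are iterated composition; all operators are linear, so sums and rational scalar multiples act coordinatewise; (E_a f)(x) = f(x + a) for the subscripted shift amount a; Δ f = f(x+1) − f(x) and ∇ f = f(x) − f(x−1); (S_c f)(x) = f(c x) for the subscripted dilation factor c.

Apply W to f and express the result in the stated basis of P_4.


E_{-1} f = -(1/2)x^4 + 2x^3 - 6x^2 + 12x - 15/2
∇ E_{-1} f = -2x^3 + 9x^2 - 20x + 41/2
E_{-1/3} (∇ E_{-1}) f = -2x^3 + 11x^2 - (80/3)x + 1525/54
Δ E_{-1/3} (∇ E_{-1}) f = -6x^2 + 16x - 53/3
∇ (Δ E_{-1/3}) (∇ E_{-1}) f = -12x + 22
S_{2} ∇ (Δ E_{-1/3}) (∇ E_{-1}) f = -24x + 22
E_{2} S_{2} ∇ (Δ E_{-1/3}) (∇ E_{-1}) f = -24x - 26

the result is g(x) = -24x - 26


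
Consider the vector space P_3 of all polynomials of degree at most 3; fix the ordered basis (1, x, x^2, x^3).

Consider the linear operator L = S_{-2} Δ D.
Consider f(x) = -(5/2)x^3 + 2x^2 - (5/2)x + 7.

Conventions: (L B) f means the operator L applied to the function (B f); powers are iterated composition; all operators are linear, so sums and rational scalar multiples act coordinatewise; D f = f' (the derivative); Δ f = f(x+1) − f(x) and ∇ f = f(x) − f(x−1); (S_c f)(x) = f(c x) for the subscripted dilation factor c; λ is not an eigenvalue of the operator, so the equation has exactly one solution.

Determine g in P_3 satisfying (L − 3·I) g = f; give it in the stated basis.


the image equals g(x) = (5/6)x^3 - (2/3)x^2 - (5/2)x - 35/18

write g with unknown coordinates in the stated basis and equate coefficients in (L − 3·I) g = f
solving from the highest basis element down gives g = (5/6)x^3 - (2/3)x^2 - (5/2)x - 35/18
check: L g = -10x + 7/6
so L g − 3·g = -(5/2)x^3 + 2x^2 - (5/2)x + 7 = f ✓


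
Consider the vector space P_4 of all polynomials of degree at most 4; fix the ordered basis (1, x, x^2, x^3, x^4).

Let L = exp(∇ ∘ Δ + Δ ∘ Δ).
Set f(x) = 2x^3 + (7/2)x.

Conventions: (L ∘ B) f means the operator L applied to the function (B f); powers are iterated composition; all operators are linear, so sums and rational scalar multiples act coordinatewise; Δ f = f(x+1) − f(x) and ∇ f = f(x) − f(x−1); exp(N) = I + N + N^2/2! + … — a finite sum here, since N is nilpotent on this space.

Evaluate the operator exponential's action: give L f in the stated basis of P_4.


order-1 term: 24x + 12
the series for exp(∇ ∘ Δ + Δ ∘ Δ) f terminates at order 1
exp(∇ ∘ Δ + Δ ∘ Δ) f = 2x^3 + (55/2)x + 12

the result is g(x) = 2x^3 + (55/2)x + 12


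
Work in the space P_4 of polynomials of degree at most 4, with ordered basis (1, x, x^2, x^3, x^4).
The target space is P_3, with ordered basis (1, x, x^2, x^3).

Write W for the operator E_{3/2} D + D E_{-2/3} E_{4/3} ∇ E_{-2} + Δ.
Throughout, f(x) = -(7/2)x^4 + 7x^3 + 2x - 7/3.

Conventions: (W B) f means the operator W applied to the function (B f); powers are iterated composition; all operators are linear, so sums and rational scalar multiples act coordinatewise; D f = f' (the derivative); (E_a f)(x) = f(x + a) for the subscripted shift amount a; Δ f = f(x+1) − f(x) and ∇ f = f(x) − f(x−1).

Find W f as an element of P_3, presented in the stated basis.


D f = -14x^3 + 21x^2 + 2
E_{3/2} D f = -14x^3 - 42x^2 - (63/2)x + 2
E_{-2} f = -(7/2)x^4 + 35x^3 - 126x^2 + 198x - 355/3
∇ E_{-2} f = -14x^3 + 126x^2 - 371x + 725/2
E_{4/3} (∇ E_{-2}) f = -14x^3 + 70x^2 - (329/3)x + 3167/54
E_{-2/3} E_{4/3} (∇ E_{-2}) f = -14x^3 + 98x^2 - (665/3)x + 9019/54
D (E_{-2/3} E_{4/3}) (∇ E_{-2}) f = -42x^2 + 196x - 665/3
Δ f = -14x^3 + 7x + 11/2
(E_{3/2} D + D E_{-2/3} E_{4/3} ∇ E_{-2} + Δ) f = -28x^3 - 84x^2 + (343/2)x - 1285/6

the image equals g(x) = -28x^3 - 84x^2 + (343/2)x - 1285/6


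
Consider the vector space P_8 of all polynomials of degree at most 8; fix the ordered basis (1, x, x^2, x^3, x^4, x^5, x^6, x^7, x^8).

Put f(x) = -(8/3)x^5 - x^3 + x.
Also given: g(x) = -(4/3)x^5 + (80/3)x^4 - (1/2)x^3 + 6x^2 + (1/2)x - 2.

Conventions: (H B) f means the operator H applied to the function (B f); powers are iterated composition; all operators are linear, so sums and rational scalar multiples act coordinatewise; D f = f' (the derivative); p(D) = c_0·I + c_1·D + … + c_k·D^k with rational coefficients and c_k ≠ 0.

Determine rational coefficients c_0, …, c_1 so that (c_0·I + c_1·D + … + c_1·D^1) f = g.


c_0 = 1/2, c_1 = -2

D^0 f = -(8/3)x^5 - x^3 + x
D^1 f = -(40/3)x^4 - 3x^2 + 1
matching coefficients of g against c_0 f + c_1 Df + … from the top degree down determines the c_i
solution: c_0 = 1/2, c_1 = -2


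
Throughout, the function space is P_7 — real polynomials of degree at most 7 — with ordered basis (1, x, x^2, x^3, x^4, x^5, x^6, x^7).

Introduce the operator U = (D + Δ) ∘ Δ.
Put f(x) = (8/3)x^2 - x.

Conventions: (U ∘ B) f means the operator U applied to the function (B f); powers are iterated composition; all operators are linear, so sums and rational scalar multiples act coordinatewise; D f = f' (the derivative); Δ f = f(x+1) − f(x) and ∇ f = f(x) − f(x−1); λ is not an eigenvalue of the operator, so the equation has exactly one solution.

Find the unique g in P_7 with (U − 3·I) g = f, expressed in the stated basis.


the image equals g(x) = -(8/9)x^2 + (1/3)x - 32/27

write g with unknown coordinates in the stated basis and equate coefficients in (U − 3·I) g = f
solving from the highest basis element down gives g = -(8/9)x^2 + (1/3)x - 32/27
check: U g = -32/9
so U g − 3·g = (8/3)x^2 - x = f ✓


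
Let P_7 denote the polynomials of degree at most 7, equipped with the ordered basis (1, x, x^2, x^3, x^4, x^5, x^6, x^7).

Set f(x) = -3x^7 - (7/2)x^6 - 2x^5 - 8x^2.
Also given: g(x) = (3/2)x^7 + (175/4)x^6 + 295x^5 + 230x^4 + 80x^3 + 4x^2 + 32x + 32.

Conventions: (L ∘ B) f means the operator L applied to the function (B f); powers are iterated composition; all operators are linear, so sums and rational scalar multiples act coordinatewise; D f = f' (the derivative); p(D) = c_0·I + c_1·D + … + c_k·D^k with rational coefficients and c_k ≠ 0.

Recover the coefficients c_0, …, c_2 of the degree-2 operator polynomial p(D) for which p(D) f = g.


D^0 f = -3x^7 - (7/2)x^6 - 2x^5 - 8x^2
D^1 f = -21x^6 - 21x^5 - 10x^4 - 16x
D^2 f = -126x^5 - 105x^4 - 40x^3 - 16
matching coefficients of g against c_0 f + c_1 Df + … from the top degree down determines the c_i
solution: c_0 = -1/2, c_1 = -2, c_2 = -2

c_0 = -1/2, c_1 = -2, c_2 = -2
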